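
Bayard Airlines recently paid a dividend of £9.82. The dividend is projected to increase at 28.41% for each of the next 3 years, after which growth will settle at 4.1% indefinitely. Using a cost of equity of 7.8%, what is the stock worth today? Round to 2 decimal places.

£509.21

Two-stage DDM. Project D₁…D_3 at 0.2841, terminal growth 0.041, discount at r = 0.078.
D_1 = 12.6099
D_2 = 16.1923
D_3 = 20.7926
Terminal value at t=3: TV = D_4/(r−g) = 21.6451/(0.078−0.041) = 585.0016
P₀ = 12.6099/(1+0.078)^1 + 16.1923/(1+0.078)^2 + 20.7926/(1+0.078)^3 + 585.0016/(1+0.078)^3 = 509.2118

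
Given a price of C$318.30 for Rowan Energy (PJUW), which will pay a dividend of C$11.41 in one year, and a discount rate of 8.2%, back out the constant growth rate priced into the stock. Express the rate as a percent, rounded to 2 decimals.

From P₀ = D₁/(r − g), the implied growth is g = r − D₁/P₀.
g = 0.082 − 11.41/318.30 = 0.082 − 0.03585 = 0.04615

4.62%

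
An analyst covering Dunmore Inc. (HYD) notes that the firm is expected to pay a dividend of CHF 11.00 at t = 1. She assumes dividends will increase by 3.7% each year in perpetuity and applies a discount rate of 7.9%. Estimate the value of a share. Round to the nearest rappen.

Gordon growth model: P₀ = D₁/(r − g), with D₁ = 11.00 given directly.
P₀ = 11.0000 / (0.079 − 0.037) = 11.0000 / 0.042 = 261.9048

CHF 261.90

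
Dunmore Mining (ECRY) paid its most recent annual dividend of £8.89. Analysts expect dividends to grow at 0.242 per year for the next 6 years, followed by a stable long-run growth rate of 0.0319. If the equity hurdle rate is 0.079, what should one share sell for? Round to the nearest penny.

Two-stage DDM. Project D₁…D_6 at 0.242, terminal growth 0.0319, discount at r = 0.079.
D_1 = 11.0414
D_2 = 13.7134
D_3 = 17.0320
D_4 = 21.1538
D_5 = 26.2730
D_6 = 32.6311
Terminal value at t=6: TV = D_7/(r−g) = 33.6720/(0.079−0.0319) = 714.9045
P₀ = 11.0414/(1+0.079)^1 + 13.7134/(1+0.079)^2 + 17.0320/(1+0.079)^3 + 21.1538/(1+0.079)^4 + 26.2730/(1+0.079)^5 + 32.6311/(1+0.079)^6 + 714.9045/(1+0.079)^6 = 542.8402

£542.84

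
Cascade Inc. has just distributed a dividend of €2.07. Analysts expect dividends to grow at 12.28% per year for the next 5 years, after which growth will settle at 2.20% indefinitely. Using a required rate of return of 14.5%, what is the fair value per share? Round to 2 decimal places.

Two-stage DDM. Project D₁…D_5 at 0.1228, terminal growth 0.022, discount at r = 0.145.
D_1 = 2.3242
D_2 = 2.6096
D_3 = 2.9301
D_4 = 3.2899
D_5 = 3.6939
Terminal value at t=5: TV = D_6/(r−g) = 3.7751/(0.145−0.022) = 30.6922
P₀ = 2.3242/(1+0.145)^1 + 2.6096/(1+0.145)^2 + 2.9301/(1+0.145)^3 + 3.2899/(1+0.145)^4 + 3.6939/(1+0.145)^5 + 30.6922/(1+0.145)^5 = 25.3589

€25.36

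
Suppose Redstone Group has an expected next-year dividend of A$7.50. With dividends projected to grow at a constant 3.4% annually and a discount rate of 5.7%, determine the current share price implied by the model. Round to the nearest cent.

Gordon growth model: P₀ = D₁/(r − g), with D₁ = 7.50 given directly.
P₀ = 7.5000 / (0.057 − 0.034) = 7.5000 / 0.023 = 326.0870

A$326.09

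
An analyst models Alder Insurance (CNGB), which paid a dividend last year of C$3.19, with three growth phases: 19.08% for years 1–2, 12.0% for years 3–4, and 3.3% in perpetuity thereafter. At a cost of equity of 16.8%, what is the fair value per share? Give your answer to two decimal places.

Three-stage DDM. Project D₁…D_4; terminal Gordon value at t=4 with g = 0.033; discount at r = 0.168.
D_1 = 3.7987
D_2 = 4.5234
D_3 = 5.0662
D_4 = 5.6742
TV_4 = 5.8614/(0.168−0.033) = 43.4181
P₀ = Σ Dₜ/(1+r)ᵗ + TV_4/(1+r)^4 = 36.1255

C$36.13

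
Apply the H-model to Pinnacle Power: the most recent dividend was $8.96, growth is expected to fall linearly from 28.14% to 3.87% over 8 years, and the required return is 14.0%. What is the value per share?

$177.74

H-model: P₀ = D₀[(1+g_L) + H(g_S−g_L)]/(r−g_L), with H = 8/2 = 4.
P₀ = 8.96 × [(1+0.0387) + 4×(0.2814−0.0387)] / (0.14−0.0387)
   = 8.96 × 2.0095 / 0.1013 = 177.7406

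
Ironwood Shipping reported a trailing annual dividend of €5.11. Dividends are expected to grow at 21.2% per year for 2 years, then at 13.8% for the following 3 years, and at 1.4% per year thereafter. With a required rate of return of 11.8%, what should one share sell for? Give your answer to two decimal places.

€91.97

Three-stage DDM. Project D₁…D_5; terminal Gordon value at t=5 with g = 0.014; discount at r = 0.118.
D_1 = 6.1933
D_2 = 7.5063
D_3 = 8.5422
D_4 = 9.7210
D_5 = 11.0625
TV_5 = 11.2174/(0.118−0.014) = 107.8593
P₀ = Σ Dₜ/(1+r)ᵗ + TV_5/(1+r)^5 = 91.9652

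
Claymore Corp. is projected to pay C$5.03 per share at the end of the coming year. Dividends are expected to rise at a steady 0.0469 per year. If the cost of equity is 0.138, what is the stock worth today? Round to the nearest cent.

C$55.21

Gordon growth model: P₀ = D₁/(r − g), with D₁ = 5.03 given directly.
P₀ = 5.0300 / (0.138 − 0.0469) = 5.0300 / 0.0911 = 55.2141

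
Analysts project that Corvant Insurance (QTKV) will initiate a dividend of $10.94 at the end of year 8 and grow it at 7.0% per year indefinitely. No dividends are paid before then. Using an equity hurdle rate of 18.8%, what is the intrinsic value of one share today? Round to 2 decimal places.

Deferred-dividend DDM. At t=7 the remaining stream is a growing perpetuity with first payment D_8 = 10.94.
V_7 = D_8/(r−g) = 10.94/(0.188−0.07) = 92.7119
P₀ = V_7/(1+r)^7 = 92.7119/(1+0.188)^7 = 27.7600

$27.76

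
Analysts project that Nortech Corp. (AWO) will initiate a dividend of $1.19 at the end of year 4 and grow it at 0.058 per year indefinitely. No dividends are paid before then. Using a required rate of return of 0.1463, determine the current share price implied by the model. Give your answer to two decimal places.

$8.95

Deferred-dividend DDM. At t=3 the remaining stream is a growing perpetuity with first payment D_4 = 1.19.
V_3 = D_4/(r−g) = 1.19/(0.1463−0.058) = 13.4768
P₀ = V_3/(1+r)^3 = 13.4768/(1+0.1463)^3 = 8.9473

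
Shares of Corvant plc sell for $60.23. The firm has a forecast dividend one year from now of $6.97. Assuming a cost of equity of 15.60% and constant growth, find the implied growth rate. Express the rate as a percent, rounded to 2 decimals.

From P₀ = D₁/(r − g), the implied growth is g = r − D₁/P₀.
g = 0.156 − 6.97/60.23 = 0.156 − 0.11572 = 0.04028

4.03%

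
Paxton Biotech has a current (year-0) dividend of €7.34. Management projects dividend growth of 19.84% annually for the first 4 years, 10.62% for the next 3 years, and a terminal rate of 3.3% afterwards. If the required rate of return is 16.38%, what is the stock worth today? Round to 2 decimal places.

Three-stage DDM. Project D₁…D_7; terminal Gordon value at t=7 with g = 0.033; discount at r = 0.1638.
D_1 = 8.7963
D_2 = 10.5414
D_3 = 12.6329
D_4 = 15.1392
D_5 = 16.7470
D_6 = 18.5255
D_7 = 20.4929
TV_7 = 21.1692/(0.1638−0.033) = 161.8441
P₀ = Σ Dₜ/(1+r)ᵗ + TV_7/(1+r)^7 = 109.9641

€109.96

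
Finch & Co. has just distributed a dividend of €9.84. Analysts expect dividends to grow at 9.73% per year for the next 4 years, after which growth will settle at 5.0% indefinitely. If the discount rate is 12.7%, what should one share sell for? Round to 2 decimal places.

€157.42

Two-stage DDM. Project D₁…D_4 at 0.0973, terminal growth 0.05, discount at r = 0.127.
D_1 = 10.7974
D_2 = 11.8480
D_3 = 13.0008
D_4 = 14.2658
Terminal value at t=4: TV = D_5/(r−g) = 14.9791/(0.127−0.05) = 194.5339
P₀ = 10.7974/(1+0.127)^1 + 11.8480/(1+0.127)^2 + 13.0008/(1+0.127)^3 + 14.2658/(1+0.127)^4 + 194.5339/(1+0.127)^4 = 157.4210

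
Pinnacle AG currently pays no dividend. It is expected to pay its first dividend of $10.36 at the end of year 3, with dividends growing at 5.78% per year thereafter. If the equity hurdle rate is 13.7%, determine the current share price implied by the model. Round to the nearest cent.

$101.18

Deferred-dividend DDM. At t=2 the remaining stream is a growing perpetuity with first payment D_3 = 10.36.
V_2 = D_3/(r−g) = 10.36/(0.137−0.0578) = 130.8081
P₀ = V_2/(1+r)^2 = 130.8081/(1+0.137)^2 = 101.1844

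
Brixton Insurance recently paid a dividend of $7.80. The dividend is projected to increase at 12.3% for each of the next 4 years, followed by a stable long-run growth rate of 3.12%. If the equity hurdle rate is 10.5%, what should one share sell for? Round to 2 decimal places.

$148.76

Two-stage DDM. Project D₁…D_4 at 0.123, terminal growth 0.0312, discount at r = 0.105.
D_1 = 8.7594
D_2 = 9.8368
D_3 = 11.0467
D_4 = 12.4055
Terminal value at t=4: TV = D_5/(r−g) = 12.7925/(0.105−0.0312) = 173.3406
P₀ = 8.7594/(1+0.105)^1 + 9.8368/(1+0.105)^2 + 11.0467/(1+0.105)^3 + 12.4055/(1+0.105)^4 + 173.3406/(1+0.105)^4 = 148.7570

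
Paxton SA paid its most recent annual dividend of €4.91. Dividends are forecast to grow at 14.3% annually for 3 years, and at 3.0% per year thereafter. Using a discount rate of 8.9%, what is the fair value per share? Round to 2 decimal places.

€115.35

Two-stage DDM. Project D₁…D_3 at 0.143, terminal growth 0.03, discount at r = 0.089.
D_1 = 5.6121
D_2 = 6.4147
D_3 = 7.3320
Terminal value at t=3: TV = D_4/(r−g) = 7.5519/(0.089−0.03) = 127.9987
P₀ = 5.6121/(1+0.089)^1 + 6.4147/(1+0.089)^2 + 7.3320/(1+0.089)^3 + 127.9987/(1+0.089)^3 = 115.3507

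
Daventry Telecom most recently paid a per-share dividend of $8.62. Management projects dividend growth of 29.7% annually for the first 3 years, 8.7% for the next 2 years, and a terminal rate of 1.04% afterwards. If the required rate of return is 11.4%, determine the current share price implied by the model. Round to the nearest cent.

$187.88

Three-stage DDM. Project D₁…D_5; terminal Gordon value at t=5 with g = 0.0104; discount at r = 0.114.
D_1 = 11.1801
D_2 = 14.5006
D_3 = 18.8073
D_4 = 20.4436
D_5 = 22.2222
TV_5 = 22.4533/(0.114−0.0104) = 216.7304
P₀ = Σ Dₜ/(1+r)ᵗ + TV_5/(1+r)^5 = 187.8783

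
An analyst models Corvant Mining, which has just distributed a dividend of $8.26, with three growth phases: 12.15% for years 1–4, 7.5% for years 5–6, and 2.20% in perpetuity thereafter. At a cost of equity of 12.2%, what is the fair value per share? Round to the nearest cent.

$125.83

Three-stage DDM. Project D₁…D_6; terminal Gordon value at t=6 with g = 0.022; discount at r = 0.122.
D_1 = 9.2636
D_2 = 10.3891
D_3 = 11.6514
D_4 = 13.0670
D_5 = 14.0471
D_6 = 15.1006
TV_6 = 15.4328/(0.122−0.022) = 154.3281
P₀ = Σ Dₜ/(1+r)ᵗ + TV_6/(1+r)^6 = 125.8270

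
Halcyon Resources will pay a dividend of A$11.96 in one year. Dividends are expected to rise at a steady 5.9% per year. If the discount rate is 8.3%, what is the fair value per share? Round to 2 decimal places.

Gordon growth model: P₀ = D₁/(r − g), with D₁ = 11.96 given directly.
P₀ = 11.9600 / (0.083 − 0.059) = 11.9600 / 0.024 = 498.3333

A$498.33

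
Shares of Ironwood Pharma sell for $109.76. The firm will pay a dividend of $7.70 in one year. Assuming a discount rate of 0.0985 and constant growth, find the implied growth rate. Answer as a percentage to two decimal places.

2.83%

From P₀ = D₁/(r − g), the implied growth is g = r − D₁/P₀.
g = 0.0985 − 7.70/109.76 = 0.0985 − 0.07015 = 0.02835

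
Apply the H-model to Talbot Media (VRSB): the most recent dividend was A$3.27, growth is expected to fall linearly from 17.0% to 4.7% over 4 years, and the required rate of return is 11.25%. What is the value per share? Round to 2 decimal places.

H-model: P₀ = D₀[(1+g_L) + H(g_S−g_L)]/(r−g_L), with H = 4/2 = 2.
P₀ = 3.27 × [(1+0.047) + 2×(0.17−0.047)] / (0.1125−0.047)
   = 3.27 × 1.2930 / 0.0655 = 64.5513

A$64.55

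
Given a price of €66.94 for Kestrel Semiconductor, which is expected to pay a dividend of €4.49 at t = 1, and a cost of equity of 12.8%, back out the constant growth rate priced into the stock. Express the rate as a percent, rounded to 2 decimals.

6.09%

From P₀ = D₁/(r − g), the implied growth is g = r − D₁/P₀.
g = 0.128 − 4.49/66.94 = 0.128 − 0.06707 = 0.06093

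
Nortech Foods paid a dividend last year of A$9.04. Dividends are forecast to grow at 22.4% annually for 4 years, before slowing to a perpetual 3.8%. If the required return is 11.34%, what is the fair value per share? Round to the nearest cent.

Two-stage DDM. Project D₁…D_4 at 0.224, terminal growth 0.038, discount at r = 0.1134.
D_1 = 11.0650
D_2 = 13.5435
D_3 = 16.5773
D_4 = 20.2906
Terminal value at t=4: TV = D_5/(r−g) = 21.0616/(0.1134−0.038) = 279.3316
P₀ = 11.0650/(1+0.1134)^1 + 13.5435/(1+0.1134)^2 + 16.5773/(1+0.1134)^3 + 20.2906/(1+0.1134)^4 + 279.3316/(1+0.1134)^4 = 227.8442

A$227.84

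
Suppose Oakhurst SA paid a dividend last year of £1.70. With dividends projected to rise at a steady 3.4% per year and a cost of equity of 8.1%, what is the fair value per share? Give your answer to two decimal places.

Gordon growth model: P₀ = D₁/(r − g). D₁ = 1.70 × (1 + 0.034) = 1.7578.
P₀ = 1.7578 / (0.081 − 0.034) = 1.7578 / 0.047 = 37.4000

£37.40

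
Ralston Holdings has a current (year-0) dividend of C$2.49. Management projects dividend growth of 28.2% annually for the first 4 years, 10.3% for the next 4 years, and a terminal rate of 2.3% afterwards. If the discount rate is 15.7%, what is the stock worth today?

Three-stage DDM. Project D₁…D_8; terminal Gordon value at t=8 with g = 0.023; discount at r = 0.157.
D_1 = 3.1922
D_2 = 4.0924
D_3 = 5.2464
D_4 = 6.7259
D_5 = 7.4187
D_6 = 8.1828
D_7 = 9.0256
D_8 = 9.9553
TV_8 = 10.1843/(0.157−0.023) = 76.0019
P₀ = Σ Dₜ/(1+r)ᵗ + TV_8/(1+r)^8 = 49.9661

C$49.97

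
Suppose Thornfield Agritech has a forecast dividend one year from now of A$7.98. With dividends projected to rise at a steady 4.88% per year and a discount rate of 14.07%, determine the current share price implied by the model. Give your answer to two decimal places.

Gordon growth model: P₀ = D₁/(r − g), with D₁ = 7.98 given directly.
P₀ = 7.9800 / (0.1407 − 0.0488) = 7.9800 / 0.0919 = 86.8335

A$86.83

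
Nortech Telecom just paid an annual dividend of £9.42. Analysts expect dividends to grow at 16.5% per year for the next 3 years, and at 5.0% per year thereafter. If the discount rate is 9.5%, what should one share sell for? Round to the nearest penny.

Two-stage DDM. Project D₁…D_3 at 0.165, terminal growth 0.05, discount at r = 0.095.
D_1 = 10.9743
D_2 = 12.7851
D_3 = 14.8946
Terminal value at t=3: TV = D_4/(r−g) = 15.6393/(0.095−0.05) = 347.5405
P₀ = 10.9743/(1+0.095)^1 + 12.7851/(1+0.095)^2 + 14.8946/(1+0.095)^3 + 347.5405/(1+0.095)^3 = 296.7352

£296.74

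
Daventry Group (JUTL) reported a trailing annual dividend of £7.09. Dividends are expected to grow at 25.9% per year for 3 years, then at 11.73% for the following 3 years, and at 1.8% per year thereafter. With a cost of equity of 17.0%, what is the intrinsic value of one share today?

£100.38

Three-stage DDM. Project D₁…D_6; terminal Gordon value at t=6 with g = 0.018; discount at r = 0.17.
D_1 = 8.9263
D_2 = 11.2382
D_3 = 14.1489
D_4 = 15.8086
D_5 = 17.6629
D_6 = 19.7348
TV_6 = 20.0900/(0.17−0.018) = 132.1713
P₀ = Σ Dₜ/(1+r)ᵗ + TV_6/(1+r)^6 = 100.3845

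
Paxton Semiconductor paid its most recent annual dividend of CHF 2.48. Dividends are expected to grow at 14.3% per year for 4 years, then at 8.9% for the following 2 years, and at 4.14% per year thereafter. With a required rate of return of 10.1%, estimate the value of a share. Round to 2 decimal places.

Three-stage DDM. Project D₁…D_6; terminal Gordon value at t=6 with g = 0.0414; discount at r = 0.101.
D_1 = 2.8346
D_2 = 3.2400
D_3 = 3.7033
D_4 = 4.2329
D_5 = 4.6096
D_6 = 5.0199
TV_6 = 5.2277/(0.101−0.0414) = 87.7129
P₀ = Σ Dₜ/(1+r)ᵗ + TV_6/(1+r)^6 = 65.8127

CHF 65.81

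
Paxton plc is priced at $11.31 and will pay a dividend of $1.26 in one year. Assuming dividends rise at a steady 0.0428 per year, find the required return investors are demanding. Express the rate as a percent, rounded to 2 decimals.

15.42%

Rearranging the constant-growth DDM: r = D₁/P₀ + g.
r = 1.2600 / 11.31 + 0.0428 = 0.11141 + 0.0428 = 0.15421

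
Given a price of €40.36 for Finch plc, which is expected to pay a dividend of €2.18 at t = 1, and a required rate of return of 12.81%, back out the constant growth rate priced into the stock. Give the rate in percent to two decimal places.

From P₀ = D₁/(r − g), the implied growth is g = r − D₁/P₀.
g = 0.1281 − 2.18/40.36 = 0.1281 − 0.05401 = 0.07409

7.41%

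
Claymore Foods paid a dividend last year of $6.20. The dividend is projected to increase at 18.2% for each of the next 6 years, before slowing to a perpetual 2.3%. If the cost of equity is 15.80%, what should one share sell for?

$93.13

Two-stage DDM. Project D₁…D_6 at 0.182, terminal growth 0.023, discount at r = 0.158.
D_1 = 7.3284
D_2 = 8.6622
D_3 = 10.2387
D_4 = 12.1021
D_5 = 14.3047
D_6 = 16.9082
Terminal value at t=6: TV = D_7/(r−g) = 17.2971/(0.158−0.023) = 128.1263
P₀ = 7.3284/(1+0.158)^1 + 8.6622/(1+0.158)^2 + 10.2387/(1+0.158)^3 + 12.1021/(1+0.158)^4 + 14.3047/(1+0.158)^5 + 16.9082/(1+0.158)^6 + 128.1263/(1+0.158)^6 = 93.1294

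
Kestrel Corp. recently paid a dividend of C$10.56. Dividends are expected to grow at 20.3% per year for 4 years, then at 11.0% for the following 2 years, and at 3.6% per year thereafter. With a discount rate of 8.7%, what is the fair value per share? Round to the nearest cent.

C$423.05

Three-stage DDM. Project D₁…D_6; terminal Gordon value at t=6 with g = 0.036; discount at r = 0.087.
D_1 = 12.7037
D_2 = 15.2825
D_3 = 18.3849
D_4 = 22.1170
D_5 = 24.5499
D_6 = 27.2504
TV_6 = 28.2314/(0.087−0.036) = 553.5565
P₀ = Σ Dₜ/(1+r)ᵗ + TV_6/(1+r)^6 = 423.0451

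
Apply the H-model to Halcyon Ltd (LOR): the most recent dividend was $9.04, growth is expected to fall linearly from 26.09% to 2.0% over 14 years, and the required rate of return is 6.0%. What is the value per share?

$611.62

H-model: P₀ = D₀[(1+g_L) + H(g_S−g_L)]/(r−g_L), with H = 14/2 = 7.
P₀ = 9.04 × [(1+0.02) + 7×(0.2609−0.02)] / (0.06−0.02)
   = 9.04 × 2.7063 / 0.04 = 611.6238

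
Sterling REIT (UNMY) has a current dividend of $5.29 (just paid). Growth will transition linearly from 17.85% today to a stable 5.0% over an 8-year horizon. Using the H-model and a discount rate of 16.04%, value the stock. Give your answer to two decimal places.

H-model: P₀ = D₀[(1+g_L) + H(g_S−g_L)]/(r−g_L), with H = 8/2 = 4.
P₀ = 5.29 × [(1+0.05) + 4×(0.1785−0.05)] / (0.1604−0.05)
   = 5.29 × 1.5640 / 0.1104 = 74.9417

$74.94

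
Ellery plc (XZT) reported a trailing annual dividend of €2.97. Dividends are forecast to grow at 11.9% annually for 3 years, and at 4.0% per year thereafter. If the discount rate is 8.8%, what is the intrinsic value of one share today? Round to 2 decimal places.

€79.44

Two-stage DDM. Project D₁…D_3 at 0.119, terminal growth 0.04, discount at r = 0.088.
D_1 = 3.3234
D_2 = 3.7189
D_3 = 4.1615
Terminal value at t=3: TV = D_4/(r−g) = 4.3279/(0.088−0.04) = 90.1652
P₀ = 3.3234/(1+0.088)^1 + 3.7189/(1+0.088)^2 + 4.1615/(1+0.088)^3 + 90.1652/(1+0.088)^3 = 79.4362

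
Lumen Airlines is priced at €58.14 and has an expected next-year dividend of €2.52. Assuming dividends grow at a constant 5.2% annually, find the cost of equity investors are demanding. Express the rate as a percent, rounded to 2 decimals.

Rearranging the constant-growth DDM: r = D₁/P₀ + g.
r = 2.5200 / 58.14 + 0.052 = 0.04334 + 0.052 = 0.09534

9.53%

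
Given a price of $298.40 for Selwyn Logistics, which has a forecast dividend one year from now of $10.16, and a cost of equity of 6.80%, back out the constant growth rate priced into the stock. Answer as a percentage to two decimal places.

3.40%

From P₀ = D₁/(r − g), the implied growth is g = r − D₁/P₀.
g = 0.068 − 10.16/298.40 = 0.068 − 0.03405 = 0.03395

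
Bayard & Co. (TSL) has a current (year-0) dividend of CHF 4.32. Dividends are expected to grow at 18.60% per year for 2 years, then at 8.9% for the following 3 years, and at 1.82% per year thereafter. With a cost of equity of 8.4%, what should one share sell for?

CHF 106.69

Three-stage DDM. Project D₁…D_5; terminal Gordon value at t=5 with g = 0.0182; discount at r = 0.084.
D_1 = 5.1235
D_2 = 6.0765
D_3 = 6.6173
D_4 = 7.2062
D_5 = 7.8476
TV_5 = 7.9904/(0.084−0.0182) = 121.4350
P₀ = Σ Dₜ/(1+r)ᵗ + TV_5/(1+r)^5 = 106.6880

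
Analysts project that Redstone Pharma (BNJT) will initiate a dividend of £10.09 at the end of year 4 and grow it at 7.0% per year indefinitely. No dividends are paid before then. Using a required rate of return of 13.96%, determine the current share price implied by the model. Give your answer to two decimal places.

Deferred-dividend DDM. At t=3 the remaining stream is a growing perpetuity with first payment D_4 = 10.09.
V_3 = D_4/(r−g) = 10.09/(0.1396−0.07) = 144.9713
P₀ = V_3/(1+r)^3 = 144.9713/(1+0.1396)^3 = 97.9545

£97.95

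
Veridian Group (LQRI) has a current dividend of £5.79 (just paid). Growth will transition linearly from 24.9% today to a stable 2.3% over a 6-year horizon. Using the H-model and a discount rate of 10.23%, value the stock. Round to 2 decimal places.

H-model: P₀ = D₀[(1+g_L) + H(g_S−g_L)]/(r−g_L), with H = 6/2 = 3.
P₀ = 5.79 × [(1+0.023) + 3×(0.249−0.023)] / (0.1023−0.023)
   = 5.79 × 1.7010 / 0.0793 = 124.1966

£124.20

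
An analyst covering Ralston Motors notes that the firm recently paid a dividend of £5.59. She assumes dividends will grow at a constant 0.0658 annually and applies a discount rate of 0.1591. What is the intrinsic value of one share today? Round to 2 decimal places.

£63.86

Gordon growth model: P₀ = D₁/(r − g). D₁ = 5.59 × (1 + 0.0658) = 5.9578.
P₀ = 5.9578 / (0.1591 − 0.0658) = 5.9578 / 0.0933 = 63.8566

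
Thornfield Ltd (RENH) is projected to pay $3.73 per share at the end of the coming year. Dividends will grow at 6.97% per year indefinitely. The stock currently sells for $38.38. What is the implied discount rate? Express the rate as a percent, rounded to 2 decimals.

Rearranging the constant-growth DDM: r = D₁/P₀ + g.
r = 3.7300 / 38.38 + 0.0697 = 0.09719 + 0.0697 = 0.16689

16.69%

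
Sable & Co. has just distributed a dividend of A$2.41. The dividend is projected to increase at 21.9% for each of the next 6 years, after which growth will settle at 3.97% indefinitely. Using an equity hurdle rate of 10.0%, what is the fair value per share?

A$98.00

Two-stage DDM. Project D₁…D_6 at 0.219, terminal growth 0.0397, discount at r = 0.1.
D_1 = 2.9378
D_2 = 3.5812
D_3 = 4.3654
D_4 = 5.3215
D_5 = 6.4869
D_6 = 7.9075
Terminal value at t=6: TV = D_7/(r−g) = 8.2214/(0.1−0.0397) = 136.3421
P₀ = 2.9378/(1+0.1)^1 + 3.5812/(1+0.1)^2 + 4.3654/(1+0.1)^3 + 5.3215/(1+0.1)^4 + 6.4869/(1+0.1)^5 + 7.9075/(1+0.1)^6 + 136.3421/(1+0.1)^6 = 97.9978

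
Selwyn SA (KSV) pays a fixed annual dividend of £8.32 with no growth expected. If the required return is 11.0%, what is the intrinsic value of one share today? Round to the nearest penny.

£75.64

Zero-growth DDM (perpetuity): P₀ = D/r = 8.32 / 0.11 = 75.6364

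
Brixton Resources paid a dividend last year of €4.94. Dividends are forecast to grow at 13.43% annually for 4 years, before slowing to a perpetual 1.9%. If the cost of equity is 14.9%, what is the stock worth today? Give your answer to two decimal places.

€55.91

Two-stage DDM. Project D₁…D_4 at 0.1343, terminal growth 0.019, discount at r = 0.149.
D_1 = 5.6034
D_2 = 6.3560
D_3 = 7.2096
D_4 = 8.1778
Terminal value at t=4: TV = D_5/(r−g) = 8.3332/(0.149−0.019) = 64.1017
P₀ = 5.6034/(1+0.149)^1 + 6.3560/(1+0.149)^2 + 7.2096/(1+0.149)^3 + 8.1778/(1+0.149)^4 + 64.1017/(1+0.149)^4 = 55.9141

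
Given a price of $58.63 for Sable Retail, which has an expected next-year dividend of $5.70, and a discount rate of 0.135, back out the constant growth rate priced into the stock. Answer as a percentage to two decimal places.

3.78%

From P₀ = D₁/(r − g), the implied growth is g = r − D₁/P₀.
g = 0.135 − 5.70/58.63 = 0.135 − 0.09722 = 0.03778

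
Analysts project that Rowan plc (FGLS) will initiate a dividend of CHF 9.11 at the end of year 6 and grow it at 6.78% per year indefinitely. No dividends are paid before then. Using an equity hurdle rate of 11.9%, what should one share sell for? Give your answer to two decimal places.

Deferred-dividend DDM. At t=5 the remaining stream is a growing perpetuity with first payment D_6 = 9.11.
V_5 = D_6/(r−g) = 9.11/(0.119−0.0678) = 177.9297
P₀ = V_5/(1+r)^5 = 177.9297/(1+0.119)^5 = 101.4140

CHF 101.41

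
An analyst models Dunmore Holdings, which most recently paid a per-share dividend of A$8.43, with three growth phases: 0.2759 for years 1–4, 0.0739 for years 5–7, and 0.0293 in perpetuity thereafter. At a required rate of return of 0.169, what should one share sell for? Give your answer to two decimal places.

A$140.86

Three-stage DDM. Project D₁…D_7; terminal Gordon value at t=7 with g = 0.0293; discount at r = 0.169.
D_1 = 10.7558
D_2 = 13.7234
D_3 = 17.5097
D_4 = 22.3406
D_5 = 23.9915
D_6 = 25.7645
D_7 = 27.6685
TV_7 = 28.4792/(0.169−0.0293) = 203.8596
P₀ = Σ Dₜ/(1+r)ᵗ + TV_7/(1+r)^7 = 140.8592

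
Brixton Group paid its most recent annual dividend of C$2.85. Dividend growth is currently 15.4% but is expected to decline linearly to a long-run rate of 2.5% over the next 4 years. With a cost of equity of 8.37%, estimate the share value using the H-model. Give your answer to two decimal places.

H-model: P₀ = D₀[(1+g_L) + H(g_S−g_L)]/(r−g_L), with H = 4/2 = 2.
P₀ = 2.85 × [(1+0.025) + 2×(0.154−0.025)] / (0.0837−0.025)
   = 2.85 × 1.2830 / 0.0587 = 62.2922

C$62.29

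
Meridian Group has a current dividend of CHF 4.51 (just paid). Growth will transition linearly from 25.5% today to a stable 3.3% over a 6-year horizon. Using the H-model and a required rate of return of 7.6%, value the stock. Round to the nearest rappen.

H-model: P₀ = D₀[(1+g_L) + H(g_S−g_L)]/(r−g_L), with H = 6/2 = 3.
P₀ = 4.51 × [(1+0.033) + 3×(0.255−0.033)] / (0.076−0.033)
   = 4.51 × 1.6990 / 0.043 = 178.1974

CHF 178.20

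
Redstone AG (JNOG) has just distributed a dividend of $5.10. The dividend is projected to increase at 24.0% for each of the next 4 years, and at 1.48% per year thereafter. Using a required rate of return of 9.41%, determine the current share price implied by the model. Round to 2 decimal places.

Two-stage DDM. Project D₁…D_4 at 0.24, terminal growth 0.0148, discount at r = 0.0941.
D_1 = 6.3240
D_2 = 7.8418
D_3 = 9.7238
D_4 = 12.0575
Terminal value at t=4: TV = D_5/(r−g) = 12.2359/(0.0941−0.0148) = 154.2994
P₀ = 6.3240/(1+0.0941)^1 + 7.8418/(1+0.0941)^2 + 9.7238/(1+0.0941)^3 + 12.0575/(1+0.0941)^4 + 154.2994/(1+0.0941)^4 = 135.8502

$135.85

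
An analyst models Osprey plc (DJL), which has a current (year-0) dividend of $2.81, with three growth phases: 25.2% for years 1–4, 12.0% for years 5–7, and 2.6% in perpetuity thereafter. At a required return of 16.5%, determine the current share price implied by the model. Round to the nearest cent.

Three-stage DDM. Project D₁…D_7; terminal Gordon value at t=7 with g = 0.026; discount at r = 0.165.
D_1 = 3.5181
D_2 = 4.4047
D_3 = 5.5147
D_4 = 6.9044
D_5 = 7.7329
D_6 = 8.6608
D_7 = 9.7001
TV_7 = 9.9523/(0.165−0.026) = 71.5995
P₀ = Σ Dₜ/(1+r)ᵗ + TV_7/(1+r)^7 = 48.4818

$48.48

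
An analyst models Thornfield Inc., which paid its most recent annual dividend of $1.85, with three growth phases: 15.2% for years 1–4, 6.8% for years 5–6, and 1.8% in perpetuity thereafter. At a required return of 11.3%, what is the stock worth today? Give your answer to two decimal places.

$33.01

Three-stage DDM. Project D₁…D_6; terminal Gordon value at t=6 with g = 0.018; discount at r = 0.113.
D_1 = 2.1312
D_2 = 2.4551
D_3 = 2.8283
D_4 = 3.2582
D_5 = 3.4798
D_6 = 3.7164
TV_6 = 3.7833/(0.113−0.018) = 39.8243
P₀ = Σ Dₜ/(1+r)ᵗ + TV_6/(1+r)^6 = 33.0135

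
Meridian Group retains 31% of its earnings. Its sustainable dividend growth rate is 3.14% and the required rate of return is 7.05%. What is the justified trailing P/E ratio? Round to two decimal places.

18.20

Payout ratio b = 1 − 0.31 = 0.69.
Justified trailing P/E = b(1+g)/(r−g) = 0.69×(1+0.0314)/(0.0705−0.0314) = 18.2012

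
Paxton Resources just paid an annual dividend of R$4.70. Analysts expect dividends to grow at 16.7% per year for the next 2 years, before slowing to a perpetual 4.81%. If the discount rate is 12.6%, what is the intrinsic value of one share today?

R$77.84

Two-stage DDM. Project D₁…D_2 at 0.167, terminal growth 0.0481, discount at r = 0.126.
D_1 = 5.4849
D_2 = 6.4009
Terminal value at t=2: TV = D_3/(r−g) = 6.7088/(0.126−0.0481) = 86.1202
P₀ = 5.4849/(1+0.126)^1 + 6.4009/(1+0.126)^2 + 86.1202/(1+0.126)^2 = 77.8444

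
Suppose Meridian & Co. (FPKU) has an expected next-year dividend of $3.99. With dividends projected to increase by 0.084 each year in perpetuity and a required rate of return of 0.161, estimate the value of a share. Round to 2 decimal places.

Gordon growth model: P₀ = D₁/(r − g), with D₁ = 3.99 given directly.
P₀ = 3.9900 / (0.161 − 0.084) = 3.9900 / 0.077 = 51.8182

$51.82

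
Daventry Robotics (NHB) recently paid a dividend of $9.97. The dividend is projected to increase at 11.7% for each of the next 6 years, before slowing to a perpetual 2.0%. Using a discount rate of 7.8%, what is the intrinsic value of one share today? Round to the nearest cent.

Two-stage DDM. Project D₁…D_6 at 0.117, terminal growth 0.02, discount at r = 0.078.
D_1 = 11.1365
D_2 = 12.4395
D_3 = 13.8949
D_4 = 15.5206
D_5 = 17.3365
D_6 = 19.3649
Terminal value at t=6: TV = D_7/(r−g) = 19.7521/(0.078−0.02) = 340.5543
P₀ = 11.1365/(1+0.078)^1 + 12.4395/(1+0.078)^2 + 13.8949/(1+0.078)^3 + 15.5206/(1+0.078)^4 + 17.3365/(1+0.078)^5 + 19.3649/(1+0.078)^6 + 340.5543/(1+0.078)^6 = 284.8753

$284.88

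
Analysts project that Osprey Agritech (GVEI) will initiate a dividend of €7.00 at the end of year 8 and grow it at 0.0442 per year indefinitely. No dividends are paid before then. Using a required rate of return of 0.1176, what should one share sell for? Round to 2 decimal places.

€43.79

Deferred-dividend DDM. At t=7 the remaining stream is a growing perpetuity with first payment D_8 = 7.00.
V_7 = D_8/(r−g) = 7.00/(0.1176−0.0442) = 95.3678
P₀ = V_7/(1+r)^7 = 95.3678/(1+0.1176)^7 = 43.7922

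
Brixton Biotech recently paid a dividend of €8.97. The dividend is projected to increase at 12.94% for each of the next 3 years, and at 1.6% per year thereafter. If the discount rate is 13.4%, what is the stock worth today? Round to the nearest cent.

€102.99

Two-stage DDM. Project D₁…D_3 at 0.1294, terminal growth 0.016, discount at r = 0.134.
D_1 = 10.1307
D_2 = 11.4416
D_3 = 12.9222
Terminal value at t=3: TV = D_4/(r−g) = 13.1289/(0.134−0.016) = 111.2622
P₀ = 10.1307/(1+0.134)^1 + 11.4416/(1+0.134)^2 + 12.9222/(1+0.134)^3 + 111.2622/(1+0.134)^3 = 102.9894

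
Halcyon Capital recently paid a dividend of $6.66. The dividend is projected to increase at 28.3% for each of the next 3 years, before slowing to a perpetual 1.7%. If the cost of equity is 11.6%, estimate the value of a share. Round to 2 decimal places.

$130.53

Two-stage DDM. Project D₁…D_3 at 0.283, terminal growth 0.017, discount at r = 0.116.
D_1 = 8.5448
D_2 = 10.9630
D_3 = 14.0655
Terminal value at t=3: TV = D_4/(r−g) = 14.3046/(0.116−0.017) = 144.4907
P₀ = 8.5448/(1+0.116)^1 + 10.9630/(1+0.116)^2 + 14.0655/(1+0.116)^3 + 144.4907/(1+0.116)^3 = 130.5340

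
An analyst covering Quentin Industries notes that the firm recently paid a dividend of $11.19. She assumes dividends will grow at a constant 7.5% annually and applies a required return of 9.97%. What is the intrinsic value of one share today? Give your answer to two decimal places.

Gordon growth model: P₀ = D₁/(r − g). D₁ = 11.19 × (1 + 0.075) = 12.0292.
P₀ = 12.0292 / (0.0997 − 0.075) = 12.0292 / 0.0247 = 487.0142

$487.01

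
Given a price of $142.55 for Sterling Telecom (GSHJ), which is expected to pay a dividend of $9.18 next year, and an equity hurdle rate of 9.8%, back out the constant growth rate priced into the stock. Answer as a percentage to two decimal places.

From P₀ = D₁/(r − g), the implied growth is g = r − D₁/P₀.
g = 0.098 − 9.18/142.55 = 0.098 − 0.06440 = 0.03360

3.36%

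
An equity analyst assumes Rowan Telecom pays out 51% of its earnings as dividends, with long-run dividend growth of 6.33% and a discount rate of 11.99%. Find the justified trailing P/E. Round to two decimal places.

9.58

Justified trailing P/E = b(1+g)/(r−g) = 0.51×(1+0.0633)/(0.1199−0.0633) = 9.5810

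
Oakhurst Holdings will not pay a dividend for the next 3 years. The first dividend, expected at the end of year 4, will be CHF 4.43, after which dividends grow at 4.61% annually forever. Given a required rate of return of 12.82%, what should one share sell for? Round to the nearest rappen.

Deferred-dividend DDM. At t=3 the remaining stream is a growing perpetuity with first payment D_4 = 4.43.
V_3 = D_4/(r−g) = 4.43/(0.1282−0.0461) = 53.9586
P₀ = V_3/(1+r)^3 = 53.9586/(1+0.1282)^3 = 37.5753

CHF 37.58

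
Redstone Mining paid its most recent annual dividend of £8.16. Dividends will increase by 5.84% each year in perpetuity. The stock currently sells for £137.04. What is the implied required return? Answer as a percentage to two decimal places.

12.14%

Rearranging the constant-growth DDM: r = D₁/P₀ + g.
D₁ = 8.16 × (1 + 0.0584) = 8.6365.
r = 8.6365 / 137.04 + 0.0584 = 0.06302 + 0.0584 = 0.12142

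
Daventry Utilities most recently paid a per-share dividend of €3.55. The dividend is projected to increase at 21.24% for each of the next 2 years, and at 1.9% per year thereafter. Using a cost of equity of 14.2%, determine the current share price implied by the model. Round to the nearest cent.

€40.92

Two-stage DDM. Project D₁…D_2 at 0.2124, terminal growth 0.019, discount at r = 0.142.
D_1 = 4.3040
D_2 = 5.2182
Terminal value at t=2: TV = D_3/(r−g) = 5.3173/(0.142−0.019) = 43.2304
P₀ = 4.3040/(1+0.142)^1 + 5.2182/(1+0.142)^2 + 43.2304/(1+0.142)^2 = 40.9180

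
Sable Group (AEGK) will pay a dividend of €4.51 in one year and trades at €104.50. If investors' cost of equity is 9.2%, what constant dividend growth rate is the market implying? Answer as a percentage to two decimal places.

From P₀ = D₁/(r − g), the implied growth is g = r − D₁/P₀.
g = 0.092 − 4.51/104.50 = 0.092 − 0.04316 = 0.04884

4.88%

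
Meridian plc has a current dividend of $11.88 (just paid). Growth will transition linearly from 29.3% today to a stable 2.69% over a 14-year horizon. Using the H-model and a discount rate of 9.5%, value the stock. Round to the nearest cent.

$504.09

H-model: P₀ = D₀[(1+g_L) + H(g_S−g_L)]/(r−g_L), with H = 14/2 = 7.
P₀ = 11.88 × [(1+0.0269) + 7×(0.293−0.0269)] / (0.095−0.0269)
   = 11.88 × 2.8896 / 0.0681 = 504.0888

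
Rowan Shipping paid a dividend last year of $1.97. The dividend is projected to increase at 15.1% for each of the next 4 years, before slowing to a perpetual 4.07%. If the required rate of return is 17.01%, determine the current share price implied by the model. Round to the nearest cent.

Two-stage DDM. Project D₁…D_4 at 0.151, terminal growth 0.0407, discount at r = 0.1701.
D_1 = 2.2675
D_2 = 2.6099
D_3 = 3.0039
D_4 = 3.4575
Terminal value at t=4: TV = D_5/(r−g) = 3.5983/(0.1701−0.0407) = 27.8073
P₀ = 2.2675/(1+0.1701)^1 + 2.6099/(1+0.1701)^2 + 3.0039/(1+0.1701)^3 + 3.4575/(1+0.1701)^4 + 27.8073/(1+0.1701)^4 = 22.3979

$22.40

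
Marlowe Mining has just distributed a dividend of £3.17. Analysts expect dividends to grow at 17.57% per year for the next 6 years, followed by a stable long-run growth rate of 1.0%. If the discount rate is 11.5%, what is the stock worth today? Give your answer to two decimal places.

Two-stage DDM. Project D₁…D_6 at 0.1757, terminal growth 0.01, discount at r = 0.115.
D_1 = 3.7270
D_2 = 4.3818
D_3 = 5.1517
D_4 = 6.0568
D_5 = 7.1210
D_6 = 8.3722
Terminal value at t=6: TV = D_7/(r−g) = 8.4559/(0.115−0.01) = 80.5324
P₀ = 3.7270/(1+0.115)^1 + 4.3818/(1+0.115)^2 + 5.1517/(1+0.115)^3 + 6.0568/(1+0.115)^4 + 7.1210/(1+0.115)^5 + 8.3722/(1+0.115)^6 + 80.5324/(1+0.115)^6 = 64.9017

£64.90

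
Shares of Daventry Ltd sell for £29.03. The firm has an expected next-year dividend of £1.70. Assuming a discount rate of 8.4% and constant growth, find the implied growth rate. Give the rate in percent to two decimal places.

2.54%

From P₀ = D₁/(r − g), the implied growth is g = r − D₁/P₀.
g = 0.084 − 1.70/29.03 = 0.084 − 0.05856 = 0.02544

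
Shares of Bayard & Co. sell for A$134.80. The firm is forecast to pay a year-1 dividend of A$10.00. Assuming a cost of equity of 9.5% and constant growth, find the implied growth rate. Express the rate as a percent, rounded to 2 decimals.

2.08%

From P₀ = D₁/(r − g), the implied growth is g = r − D₁/P₀.
g = 0.095 − 10.00/134.80 = 0.095 − 0.07418 = 0.02082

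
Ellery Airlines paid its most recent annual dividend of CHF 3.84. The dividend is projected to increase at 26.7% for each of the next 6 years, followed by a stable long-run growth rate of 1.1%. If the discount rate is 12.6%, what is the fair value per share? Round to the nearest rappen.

CHF 104.05

Two-stage DDM. Project D₁…D_6 at 0.267, terminal growth 0.011, discount at r = 0.126.
D_1 = 4.8653
D_2 = 6.1643
D_3 = 7.8102
D_4 = 9.8955
D_5 = 12.5376
D_6 = 15.8851
Terminal value at t=6: TV = D_7/(r−g) = 16.0599/(0.126−0.011) = 139.6511
P₀ = 4.8653/(1+0.126)^1 + 6.1643/(1+0.126)^2 + 7.8102/(1+0.126)^3 + 9.8955/(1+0.126)^4 + 12.5376/(1+0.126)^5 + 15.8851/(1+0.126)^6 + 139.6511/(1+0.126)^6 = 104.0494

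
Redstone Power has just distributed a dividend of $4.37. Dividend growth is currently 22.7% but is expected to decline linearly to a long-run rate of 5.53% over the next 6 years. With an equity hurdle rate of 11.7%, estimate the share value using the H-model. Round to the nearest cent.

H-model: P₀ = D₀[(1+g_L) + H(g_S−g_L)]/(r−g_L), with H = 6/2 = 3.
P₀ = 4.37 × [(1+0.0553) + 3×(0.227−0.0553)] / (0.117−0.0553)
   = 4.37 × 1.5704 / 0.0617 = 111.2261

$111.23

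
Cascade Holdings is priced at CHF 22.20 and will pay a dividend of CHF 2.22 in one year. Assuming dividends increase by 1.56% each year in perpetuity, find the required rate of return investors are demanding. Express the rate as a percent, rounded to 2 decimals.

Rearranging the constant-growth DDM: r = D₁/P₀ + g.
r = 2.2200 / 22.20 + 0.0156 = 0.10000 + 0.0156 = 0.11560

11.56%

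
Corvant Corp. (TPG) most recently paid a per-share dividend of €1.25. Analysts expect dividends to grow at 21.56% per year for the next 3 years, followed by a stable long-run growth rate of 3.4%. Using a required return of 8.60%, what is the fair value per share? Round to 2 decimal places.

€39.58

Two-stage DDM. Project D₁…D_3 at 0.2156, terminal growth 0.034, discount at r = 0.086.
D_1 = 1.5195
D_2 = 1.8471
D_3 = 2.2453
Terminal value at t=3: TV = D_4/(r−g) = 2.3217/(0.086−0.034) = 44.6477
P₀ = 1.5195/(1+0.086)^1 + 1.8471/(1+0.086)^2 + 2.2453/(1+0.086)^3 + 44.6477/(1+0.086)^3 = 39.5769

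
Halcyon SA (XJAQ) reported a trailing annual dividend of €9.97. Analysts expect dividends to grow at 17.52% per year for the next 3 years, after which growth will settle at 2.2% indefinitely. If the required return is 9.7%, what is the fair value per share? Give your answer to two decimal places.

Two-stage DDM. Project D₁…D_3 at 0.1752, terminal growth 0.022, discount at r = 0.097.
D_1 = 11.7167
D_2 = 13.7695
D_3 = 16.1819
Terminal value at t=3: TV = D_4/(r−g) = 16.5379/(0.097−0.022) = 220.5059
P₀ = 11.7167/(1+0.097)^1 + 13.7695/(1+0.097)^2 + 16.1819/(1+0.097)^3 + 220.5059/(1+0.097)^3 = 201.4128

€201.41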